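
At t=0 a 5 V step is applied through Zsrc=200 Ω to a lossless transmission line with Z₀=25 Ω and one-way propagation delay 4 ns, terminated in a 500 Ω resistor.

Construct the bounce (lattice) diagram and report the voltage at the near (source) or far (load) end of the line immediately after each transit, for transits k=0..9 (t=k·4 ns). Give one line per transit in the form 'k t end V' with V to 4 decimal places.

Γ_L=0.904762, Γ_S=0.777778; launch V₁=5·25/225=0.555556
k=0 src: V=0.5556
k=1 load: inc=0.555556, refl=0.555556·0.904762=0.5026; V=0.000000+0.555556+0.502646=1.0582
k=2 src: inc=0.502646, refl=0.502646·0.777778=0.3909; V=0.555556+0.502646+0.390947=1.4491
k=3 load: inc=0.390947, refl=0.390947·0.904762=0.3537; V=1.058201+0.390947+0.353714=1.8029
k=4 src: inc=0.353714, refl=0.353714·0.777778=0.2751; V=1.449148+0.353714+0.275111=2.0780
k=5 load: inc=0.275111, refl=0.275111·0.904762=0.2489; V=1.802861+0.275111+0.248910=2.3269
k=6 src: inc=0.248910, refl=0.248910·0.777778=0.1936; V=2.077972+0.248910+0.193596=2.5205
k=7 load: inc=0.193596, refl=0.193596·0.904762=0.1752; V=2.326881+0.193596+0.175159=2.6956
k=8 src: inc=0.175159, refl=0.175159·0.777778=0.1362; V=2.520477+0.175159+0.136234=2.8319
k=9 load: inc=0.136234, refl=0.136234·0.904762=0.1233; V=2.695636+0.136234+0.123260=2.9551

0 0 source 0.5556
1 4 load 1.0582
2 8 source 1.4491
3 12 load 1.8029
4 16 source 2.0780
5 20 load 2.3269
6 24 source 2.5205
7 28 load 2.6956
8 32 source 2.8319
9 36 load 2.9551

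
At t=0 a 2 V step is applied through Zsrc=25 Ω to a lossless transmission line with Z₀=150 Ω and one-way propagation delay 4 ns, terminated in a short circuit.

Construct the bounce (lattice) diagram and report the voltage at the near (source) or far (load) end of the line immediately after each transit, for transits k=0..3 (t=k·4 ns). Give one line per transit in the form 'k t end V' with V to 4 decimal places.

0 0 source 1.7143
1 4 load 0.0000
2 8 source 1.2245
3 12 load 0.0000

Γ_L=-1.000000, Γ_S=-0.714286; launch V₁=2·150/175=1.714286
k=0 src: V=1.7143
k=1 load: inc=1.714286, refl=1.714286·-1.000000=-1.7143; V=0.000000+1.714286+-1.714286=0.0000
k=2 src: inc=-1.714286, refl=-1.714286·-0.714286=1.2245; V=1.714286+-1.714286+1.224490=1.2245
k=3 load: inc=1.224490, refl=1.224490·-1.000000=-1.2245; V=0.000000+1.224490+-1.224490=0.0000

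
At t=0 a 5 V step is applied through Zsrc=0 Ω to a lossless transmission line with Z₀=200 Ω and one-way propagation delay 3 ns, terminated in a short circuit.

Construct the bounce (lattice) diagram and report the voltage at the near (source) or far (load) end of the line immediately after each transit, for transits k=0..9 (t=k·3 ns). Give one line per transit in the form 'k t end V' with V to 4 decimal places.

Γ_L=-1.000000, Γ_S=-1.000000; launch V₁=5·200/200=5.000000
k=0 src: V=5.0000
k=1 load: inc=5.000000, refl=5.000000·-1.000000=-5.0000; V=0.000000+5.000000+-5.000000=0.0000
k=2 src: inc=-5.000000, refl=-5.000000·-1.000000=5.0000; V=5.000000+-5.000000+5.000000=5.0000
k=3 load: inc=5.000000, refl=5.000000·-1.000000=-5.0000; V=0.000000+5.000000+-5.000000=0.0000
k=4 src: inc=-5.000000, refl=-5.000000·-1.000000=5.0000; V=5.000000+-5.000000+5.000000=5.0000
k=5 load: inc=5.000000, refl=5.000000·-1.000000=-5.0000; V=0.000000+5.000000+-5.000000=0.0000
k=6 src: inc=-5.000000, refl=-5.000000·-1.000000=5.0000; V=5.000000+-5.000000+5.000000=5.0000
k=7 load: inc=5.000000, refl=5.000000·-1.000000=-5.0000; V=0.000000+5.000000+-5.000000=0.0000
k=8 src: inc=-5.000000, refl=-5.000000·-1.000000=5.0000; V=5.000000+-5.000000+5.000000=5.0000
k=9 load: inc=5.000000, refl=5.000000·-1.000000=-5.0000; V=0.000000+5.000000+-5.000000=0.0000

0 0 source 5.0000
1 3 load 0.0000
2 6 source 5.0000
3 9 load 0.0000
4 12 source 5.0000
5 15 load 0.0000
6 18 source 5.0000
7 21 load 0.0000
8 24 source 5.0000
9 27 load 0.0000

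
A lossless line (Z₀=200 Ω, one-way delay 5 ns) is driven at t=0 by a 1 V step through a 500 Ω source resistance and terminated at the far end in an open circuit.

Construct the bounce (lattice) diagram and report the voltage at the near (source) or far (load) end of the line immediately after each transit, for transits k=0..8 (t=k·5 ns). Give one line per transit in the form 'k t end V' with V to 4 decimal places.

0 0 source 0.2857
1 5 load 0.5714
2 10 source 0.6939
3 15 load 0.8163
4 20 source 0.8688
5 25 load 0.9213
6 30 source 0.9438
7 35 load 0.9663
8 40 source 0.9759

Γ_L=1.000000, Γ_S=0.428571; launch V₁=1·200/700=0.285714
k=0 src: V=0.2857
k=1 load: inc=0.285714, refl=0.285714·1.000000=0.2857; V=0.000000+0.285714+0.285714=0.5714
k=2 src: inc=0.285714, refl=0.285714·0.428571=0.1224; V=0.285714+0.285714+0.122449=0.6939
k=3 load: inc=0.122449, refl=0.122449·1.000000=0.1224; V=0.571429+0.122449+0.122449=0.8163
k=4 src: inc=0.122449, refl=0.122449·0.428571=0.0525; V=0.693878+0.122449+0.052478=0.8688
k=5 load: inc=0.052478, refl=0.052478·1.000000=0.0525; V=0.816327+0.052478+0.052478=0.9213
k=6 src: inc=0.052478, refl=0.052478·0.428571=0.0225; V=0.868805+0.052478+0.022491=0.9438
k=7 load: inc=0.022491, refl=0.022491·1.000000=0.0225; V=0.921283+0.022491+0.022491=0.9663
k=8 src: inc=0.022491, refl=0.022491·0.428571=0.0096; V=0.943773+0.022491+0.009639=0.9759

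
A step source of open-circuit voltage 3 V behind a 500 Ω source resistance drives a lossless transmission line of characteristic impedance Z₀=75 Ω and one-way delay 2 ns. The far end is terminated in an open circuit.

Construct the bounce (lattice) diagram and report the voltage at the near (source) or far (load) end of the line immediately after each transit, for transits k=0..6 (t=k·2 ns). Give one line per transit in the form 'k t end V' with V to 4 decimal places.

Γ_L=1.000000, Γ_S=0.739130; launch V₁=3·75/575=0.391304
k=0 src: V=0.3913
k=1 load: inc=0.391304, refl=0.391304·1.000000=0.3913; V=0.000000+0.391304+0.391304=0.7826
k=2 src: inc=0.391304, refl=0.391304·0.739130=0.2892; V=0.391304+0.391304+0.289225=1.0718
k=3 load: inc=0.289225, refl=0.289225·1.000000=0.2892; V=0.782609+0.289225+0.289225=1.3611
k=4 src: inc=0.289225, refl=0.289225·0.739130=0.2138; V=1.071834+0.289225+0.213775=1.5748
k=5 load: inc=0.213775, refl=0.213775·1.000000=0.2138; V=1.361059+0.213775+0.213775=1.7886
k=6 src: inc=0.213775, refl=0.213775·0.739130=0.1580; V=1.574834+0.213775+0.158008=1.9466

0 0 source 0.3913
1 2 load 0.7826
2 4 source 1.0718
3 6 load 1.3611
4 8 source 1.5748
5 10 load 1.7886
6 12 source 1.9466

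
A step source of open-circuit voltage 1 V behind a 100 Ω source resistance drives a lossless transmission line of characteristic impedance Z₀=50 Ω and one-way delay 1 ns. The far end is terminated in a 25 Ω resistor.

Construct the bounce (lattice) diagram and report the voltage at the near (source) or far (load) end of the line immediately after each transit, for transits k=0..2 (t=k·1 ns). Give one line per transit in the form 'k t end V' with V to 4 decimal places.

0 0 source 0.3333
1 1 load 0.2222
2 2 source 0.1852

Γ_L=-0.333333, Γ_S=0.333333; launch V₁=1·50/150=0.333333
k=0 src: V=0.3333
k=1 load: inc=0.333333, refl=0.333333·-0.333333=-0.1111; V=0.000000+0.333333+-0.111111=0.2222
k=2 src: inc=-0.111111, refl=-0.111111·0.333333=-0.0370; V=0.333333+-0.111111+-0.037037=0.1852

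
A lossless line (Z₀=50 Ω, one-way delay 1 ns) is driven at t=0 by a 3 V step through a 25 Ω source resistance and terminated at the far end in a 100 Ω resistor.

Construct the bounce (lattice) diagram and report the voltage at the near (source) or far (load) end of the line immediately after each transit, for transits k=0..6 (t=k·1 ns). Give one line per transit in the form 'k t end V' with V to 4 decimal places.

0 0 source 2.0000
1 1 load 2.6667
2 2 source 2.4444
3 3 load 2.3704
4 4 source 2.3951
5 5 load 2.4033
6 6 source 2.4005

Γ_L=0.333333, Γ_S=-0.333333; launch V₁=3·50/75=2.000000
k=0 src: V=2.0000
k=1 load: inc=2.000000, refl=2.000000·0.333333=0.6667; V=0.000000+2.000000+0.666667=2.6667
k=2 src: inc=0.666667, refl=0.666667·-0.333333=-0.2222; V=2.000000+0.666667+-0.222222=2.4444
k=3 load: inc=-0.222222, refl=-0.222222·0.333333=-0.0741; V=2.666667+-0.222222+-0.074074=2.3704
k=4 src: inc=-0.074074, refl=-0.074074·-0.333333=0.0247; V=2.444444+-0.074074+0.024691=2.3951
k=5 load: inc=0.024691, refl=0.024691·0.333333=0.0082; V=2.370370+0.024691+0.008230=2.4033
k=6 src: inc=0.008230, refl=0.008230·-0.333333=-0.0027; V=2.395062+0.008230+-0.002743=2.4005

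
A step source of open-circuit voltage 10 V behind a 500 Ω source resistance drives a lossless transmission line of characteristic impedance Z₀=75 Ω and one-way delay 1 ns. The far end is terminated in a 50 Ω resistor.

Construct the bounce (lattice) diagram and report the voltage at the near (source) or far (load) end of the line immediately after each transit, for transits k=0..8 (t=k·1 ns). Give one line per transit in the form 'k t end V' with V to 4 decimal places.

0 0 source 1.3043
1 1 load 1.0435
2 2 source 0.8507
3 3 load 0.8892
4 4 source 0.9177
5 5 load 0.9120
6 6 source 0.9078
7 7 load 0.9087
8 8 source 0.9093

Γ_L=-0.200000, Γ_S=0.739130; launch V₁=10·75/575=1.304348
k=0 src: V=1.3043
k=1 load: inc=1.304348, refl=1.304348·-0.200000=-0.2609; V=0.000000+1.304348+-0.260870=1.0435
k=2 src: inc=-0.260870, refl=-0.260870·0.739130=-0.1928; V=1.304348+-0.260870+-0.192817=0.8507
k=3 load: inc=-0.192817, refl=-0.192817·-0.200000=0.0386; V=1.043478+-0.192817+0.038563=0.8892
k=4 src: inc=0.038563, refl=0.038563·0.739130=0.0285; V=0.850662+0.038563+0.028503=0.9177
k=5 load: inc=0.028503, refl=0.028503·-0.200000=-0.0057; V=0.889225+0.028503+-0.005701=0.9120
k=6 src: inc=-0.005701, refl=-0.005701·0.739130=-0.0042; V=0.917728+-0.005701+-0.004214=0.9078
k=7 load: inc=-0.004214, refl=-0.004214·-0.200000=0.0008; V=0.912028+-0.004214+0.000843=0.9087
k=8 src: inc=0.000843, refl=0.000843·0.739130=0.0006; V=0.907814+0.000843+0.000623=0.9093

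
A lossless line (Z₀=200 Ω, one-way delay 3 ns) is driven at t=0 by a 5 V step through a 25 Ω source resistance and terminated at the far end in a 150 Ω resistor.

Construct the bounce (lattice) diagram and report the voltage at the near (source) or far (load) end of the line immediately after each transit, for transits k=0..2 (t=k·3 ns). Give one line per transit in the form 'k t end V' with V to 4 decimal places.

0 0 source 4.4444
1 3 load 3.8095
2 6 source 4.3034

Γ_L=-0.142857, Γ_S=-0.777778; launch V₁=5·200/225=4.444444
k=0 src: V=4.4444
k=1 load: inc=4.444444, refl=4.444444·-0.142857=-0.6349; V=0.000000+4.444444+-0.634921=3.8095
k=2 src: inc=-0.634921, refl=-0.634921·-0.777778=0.4938; V=4.444444+-0.634921+0.493827=4.3034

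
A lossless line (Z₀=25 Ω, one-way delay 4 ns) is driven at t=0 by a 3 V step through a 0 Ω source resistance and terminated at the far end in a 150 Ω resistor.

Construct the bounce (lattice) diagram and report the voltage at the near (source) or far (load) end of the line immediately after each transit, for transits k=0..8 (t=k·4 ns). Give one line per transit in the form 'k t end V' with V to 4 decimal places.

Γ_L=0.714286, Γ_S=-1.000000; launch V₁=3·25/25=3.000000
k=0 src: V=3.0000
k=1 load: inc=3.000000, refl=3.000000·0.714286=2.1429; V=0.000000+3.000000+2.142857=5.1429
k=2 src: inc=2.142857, refl=2.142857·-1.000000=-2.1429; V=3.000000+2.142857+-2.142857=3.0000
k=3 load: inc=-2.142857, refl=-2.142857·0.714286=-1.5306; V=5.142857+-2.142857+-1.530612=1.4694
k=4 src: inc=-1.530612, refl=-1.530612·-1.000000=1.5306; V=3.000000+-1.530612+1.530612=3.0000
k=5 load: inc=1.530612, refl=1.530612·0.714286=1.0933; V=1.469388+1.530612+1.093294=4.0933
k=6 src: inc=1.093294, refl=1.093294·-1.000000=-1.0933; V=3.000000+1.093294+-1.093294=3.0000
k=7 load: inc=-1.093294, refl=-1.093294·0.714286=-0.7809; V=4.093294+-1.093294+-0.780925=2.2191
k=8 src: inc=-0.780925, refl=-0.780925·-1.000000=0.7809; V=3.000000+-0.780925+0.780925=3.0000

0 0 source 3.0000
1 4 load 5.1429
2 8 source 3.0000
3 12 load 1.4694
4 16 source 3.0000
5 20 load 4.0933
6 24 source 3.0000
7 28 load 2.2191
8 32 source 3.0000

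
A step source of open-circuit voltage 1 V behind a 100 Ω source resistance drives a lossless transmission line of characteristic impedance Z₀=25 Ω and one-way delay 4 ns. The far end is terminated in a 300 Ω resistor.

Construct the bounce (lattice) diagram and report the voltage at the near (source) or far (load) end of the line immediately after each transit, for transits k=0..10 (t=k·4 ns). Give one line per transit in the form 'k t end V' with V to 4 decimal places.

Γ_L=0.846154, Γ_S=0.600000; launch V₁=1·25/125=0.200000
k=0 src: V=0.2000
k=1 load: inc=0.200000, refl=0.200000·0.846154=0.1692; V=0.000000+0.200000+0.169231=0.3692
k=2 src: inc=0.169231, refl=0.169231·0.600000=0.1015; V=0.200000+0.169231+0.101538=0.4708
k=3 load: inc=0.101538, refl=0.101538·0.846154=0.0859; V=0.369231+0.101538+0.085917=0.5567
k=4 src: inc=0.085917, refl=0.085917·0.600000=0.0516; V=0.470769+0.085917+0.051550=0.6082
k=5 load: inc=0.051550, refl=0.051550·0.846154=0.0436; V=0.556686+0.051550+0.043619=0.6519
k=6 src: inc=0.043619, refl=0.043619·0.600000=0.0262; V=0.608237+0.043619+0.026172=0.6780
k=7 load: inc=0.026172, refl=0.026172·0.846154=0.0221; V=0.651856+0.026172+0.022145=0.7002
k=8 src: inc=0.022145, refl=0.022145·0.600000=0.0133; V=0.678028+0.022145+0.013287=0.7135
k=9 load: inc=0.013287, refl=0.013287·0.846154=0.0112; V=0.700173+0.013287+0.011243=0.7247
k=10 src: inc=0.011243, refl=0.011243·0.600000=0.0067; V=0.713460+0.011243+0.006746=0.7314

0 0 source 0.2000
1 4 load 0.3692
2 8 source 0.4708
3 12 load 0.5567
4 16 source 0.6082
5 20 load 0.6519
6 24 source 0.6780
7 28 load 0.7002
8 32 source 0.7135
9 36 load 0.7247
10 40 source 0.7314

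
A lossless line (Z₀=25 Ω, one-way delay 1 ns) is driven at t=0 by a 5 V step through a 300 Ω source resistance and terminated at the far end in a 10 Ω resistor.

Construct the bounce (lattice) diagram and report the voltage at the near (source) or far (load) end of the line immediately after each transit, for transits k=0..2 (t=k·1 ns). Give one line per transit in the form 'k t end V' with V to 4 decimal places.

Γ_L=-0.428571, Γ_S=0.846154; launch V₁=5·25/325=0.384615
k=0 src: V=0.3846
k=1 load: inc=0.384615, refl=0.384615·-0.428571=-0.1648; V=0.000000+0.384615+-0.164835=0.2198
k=2 src: inc=-0.164835, refl=-0.164835·0.846154=-0.1395; V=0.384615+-0.164835+-0.139476=0.0803

0 0 source 0.3846
1 1 load 0.2198
2 2 source 0.0803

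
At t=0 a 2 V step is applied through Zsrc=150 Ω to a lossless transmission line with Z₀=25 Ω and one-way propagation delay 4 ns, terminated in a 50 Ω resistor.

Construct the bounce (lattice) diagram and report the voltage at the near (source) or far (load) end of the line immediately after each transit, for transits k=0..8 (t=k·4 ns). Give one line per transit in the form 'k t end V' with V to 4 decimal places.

Γ_L=0.333333, Γ_S=0.714286; launch V₁=2·25/175=0.285714
k=0 src: V=0.2857
k=1 load: inc=0.285714, refl=0.285714·0.333333=0.0952; V=0.000000+0.285714+0.095238=0.3810
k=2 src: inc=0.095238, refl=0.095238·0.714286=0.0680; V=0.285714+0.095238+0.068027=0.4490
k=3 load: inc=0.068027, refl=0.068027·0.333333=0.0227; V=0.380952+0.068027+0.022676=0.4717
k=4 src: inc=0.022676, refl=0.022676·0.714286=0.0162; V=0.448980+0.022676+0.016197=0.4879
k=5 load: inc=0.016197, refl=0.016197·0.333333=0.0054; V=0.471655+0.016197+0.005399=0.4933
k=6 src: inc=0.005399, refl=0.005399·0.714286=0.0039; V=0.487852+0.005399+0.003856=0.4971
k=7 load: inc=0.003856, refl=0.003856·0.333333=0.0013; V=0.493251+0.003856+0.001285=0.4984
k=8 src: inc=0.001285, refl=0.001285·0.714286=0.0009; V=0.497108+0.001285+0.000918=0.4993

0 0 source 0.2857
1 4 load 0.3810
2 8 source 0.4490
3 12 load 0.4717
4 16 source 0.4879
5 20 load 0.4933
6 24 source 0.4971
7 28 load 0.4984
8 32 source 0.4993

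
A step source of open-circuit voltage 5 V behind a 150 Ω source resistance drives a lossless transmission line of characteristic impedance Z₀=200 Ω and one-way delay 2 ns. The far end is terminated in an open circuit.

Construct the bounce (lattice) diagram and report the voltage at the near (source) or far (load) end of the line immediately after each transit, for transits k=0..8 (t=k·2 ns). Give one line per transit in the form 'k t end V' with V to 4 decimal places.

0 0 source 2.8571
1 2 load 5.7143
2 4 source 5.3061
3 6 load 4.8980
4 8 source 4.9563
5 10 load 5.0146
6 12 source 5.0062
7 14 load 4.9979
8 16 source 4.9991

Γ_L=1.000000, Γ_S=-0.142857; launch V₁=5·200/350=2.857143
k=0 src: V=2.8571
k=1 load: inc=2.857143, refl=2.857143·1.000000=2.8571; V=0.000000+2.857143+2.857143=5.7143
k=2 src: inc=2.857143, refl=2.857143·-0.142857=-0.4082; V=2.857143+2.857143+-0.408163=5.3061
k=3 load: inc=-0.408163, refl=-0.408163·1.000000=-0.4082; V=5.714286+-0.408163+-0.408163=4.8980
k=4 src: inc=-0.408163, refl=-0.408163·-0.142857=0.0583; V=5.306122+-0.408163+0.058309=4.9563
k=5 load: inc=0.058309, refl=0.058309·1.000000=0.0583; V=4.897959+0.058309+0.058309=5.0146
k=6 src: inc=0.058309, refl=0.058309·-0.142857=-0.0083; V=4.956268+0.058309+-0.008330=5.0062
k=7 load: inc=-0.008330, refl=-0.008330·1.000000=-0.0083; V=5.014577+-0.008330+-0.008330=4.9979
k=8 src: inc=-0.008330, refl=-0.008330·-0.142857=0.0012; V=5.006247+-0.008330+0.001190=4.9991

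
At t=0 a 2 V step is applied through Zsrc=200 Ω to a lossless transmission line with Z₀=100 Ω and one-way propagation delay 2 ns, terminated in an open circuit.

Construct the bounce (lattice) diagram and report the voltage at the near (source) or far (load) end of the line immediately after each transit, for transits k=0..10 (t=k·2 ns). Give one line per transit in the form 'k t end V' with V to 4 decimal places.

Γ_L=1.000000, Γ_S=0.333333; launch V₁=2·100/300=0.666667
k=0 src: V=0.6667
k=1 load: inc=0.666667, refl=0.666667·1.000000=0.6667; V=0.000000+0.666667+0.666667=1.3333
k=2 src: inc=0.666667, refl=0.666667·0.333333=0.2222; V=0.666667+0.666667+0.222222=1.5556
k=3 load: inc=0.222222, refl=0.222222·1.000000=0.2222; V=1.333333+0.222222+0.222222=1.7778
k=4 src: inc=0.222222, refl=0.222222·0.333333=0.0741; V=1.555556+0.222222+0.074074=1.8519
k=5 load: inc=0.074074, refl=0.074074·1.000000=0.0741; V=1.777778+0.074074+0.074074=1.9259
k=6 src: inc=0.074074, refl=0.074074·0.333333=0.0247; V=1.851852+0.074074+0.024691=1.9506
k=7 load: inc=0.024691, refl=0.024691·1.000000=0.0247; V=1.925926+0.024691+0.024691=1.9753
k=8 src: inc=0.024691, refl=0.024691·0.333333=0.0082; V=1.950617+0.024691+0.008230=1.9835
k=9 load: inc=0.008230, refl=0.008230·1.000000=0.0082; V=1.975309+0.008230+0.008230=1.9918
k=10 src: inc=0.008230, refl=0.008230·0.333333=0.0027; V=1.983539+0.008230+0.002743=1.9945

0 0 source 0.6667
1 2 load 1.3333
2 4 source 1.5556
3 6 load 1.7778
4 8 source 1.8519
5 10 load 1.9259
6 12 source 1.9506
7 14 load 1.9753
8 16 source 1.9835
9 18 load 1.9918
10 20 source 1.9945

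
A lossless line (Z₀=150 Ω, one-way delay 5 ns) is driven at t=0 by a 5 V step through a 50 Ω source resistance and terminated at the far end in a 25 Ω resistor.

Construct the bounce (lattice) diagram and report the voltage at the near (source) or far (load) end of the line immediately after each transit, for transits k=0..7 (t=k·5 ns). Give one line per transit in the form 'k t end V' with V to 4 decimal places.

0 0 source 3.7500
1 5 load 1.0714
2 10 source 2.4107
3 15 load 1.4541
4 20 source 1.9324
5 25 load 1.5907
6 30 source 1.7616
7 35 load 1.6396

Γ_L=-0.714286, Γ_S=-0.500000; launch V₁=5·150/200=3.750000
k=0 src: V=3.7500
k=1 load: inc=3.750000, refl=3.750000·-0.714286=-2.6786; V=0.000000+3.750000+-2.678571=1.0714
k=2 src: inc=-2.678571, refl=-2.678571·-0.500000=1.3393; V=3.750000+-2.678571+1.339286=2.4107
k=3 load: inc=1.339286, refl=1.339286·-0.714286=-0.9566; V=1.071429+1.339286+-0.956633=1.4541
k=4 src: inc=-0.956633, refl=-0.956633·-0.500000=0.4783; V=2.410714+-0.956633+0.478316=1.9324
k=5 load: inc=0.478316, refl=0.478316·-0.714286=-0.3417; V=1.454082+0.478316+-0.341655=1.5907
k=6 src: inc=-0.341655, refl=-0.341655·-0.500000=0.1708; V=1.932398+-0.341655+0.170827=1.7616
k=7 load: inc=0.170827, refl=0.170827·-0.714286=-0.1220; V=1.590743+0.170827+-0.122019=1.6396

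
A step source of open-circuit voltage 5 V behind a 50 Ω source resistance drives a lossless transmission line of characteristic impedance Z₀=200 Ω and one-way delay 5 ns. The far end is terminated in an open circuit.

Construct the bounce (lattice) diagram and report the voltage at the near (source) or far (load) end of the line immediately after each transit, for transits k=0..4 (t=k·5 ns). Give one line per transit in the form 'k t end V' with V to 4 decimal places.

Γ_L=1.000000, Γ_S=-0.600000; launch V₁=5·200/250=4.000000
k=0 src: V=4.0000
k=1 load: inc=4.000000, refl=4.000000·1.000000=4.0000; V=0.000000+4.000000+4.000000=8.0000
k=2 src: inc=4.000000, refl=4.000000·-0.600000=-2.4000; V=4.000000+4.000000+-2.400000=5.6000
k=3 load: inc=-2.400000, refl=-2.400000·1.000000=-2.4000; V=8.000000+-2.400000+-2.400000=3.2000
k=4 src: inc=-2.400000, refl=-2.400000·-0.600000=1.4400; V=5.600000+-2.400000+1.440000=4.6400

0 0 source 4.0000
1 5 load 8.0000
2 10 source 5.6000
3 15 load 3.2000
4 20 source 4.6400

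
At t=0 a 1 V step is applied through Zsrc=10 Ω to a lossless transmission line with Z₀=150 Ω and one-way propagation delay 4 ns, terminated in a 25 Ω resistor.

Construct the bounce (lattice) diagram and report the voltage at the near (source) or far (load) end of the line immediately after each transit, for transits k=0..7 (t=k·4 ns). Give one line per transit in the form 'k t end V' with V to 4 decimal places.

0 0 source 0.9375
1 4 load 0.2679
2 8 source 0.8538
3 12 load 0.4353
4 16 source 0.8015
5 20 load 0.5399
6 24 source 0.7688
7 28 load 0.6053

Γ_L=-0.714286, Γ_S=-0.875000; launch V₁=1·150/160=0.937500
k=0 src: V=0.9375
k=1 load: inc=0.937500, refl=0.937500·-0.714286=-0.6696; V=0.000000+0.937500+-0.669643=0.2679
k=2 src: inc=-0.669643, refl=-0.669643·-0.875000=0.5859; V=0.937500+-0.669643+0.585938=0.8538
k=3 load: inc=0.585938, refl=0.585938·-0.714286=-0.4185; V=0.267857+0.585938+-0.418527=0.4353
k=4 src: inc=-0.418527, refl=-0.418527·-0.875000=0.3662; V=0.853795+-0.418527+0.366211=0.8015
k=5 load: inc=0.366211, refl=0.366211·-0.714286=-0.2616; V=0.435268+0.366211+-0.261579=0.5399
k=6 src: inc=-0.261579, refl=-0.261579·-0.875000=0.2289; V=0.801479+-0.261579+0.228882=0.7688
k=7 load: inc=0.228882, refl=0.228882·-0.714286=-0.1635; V=0.539900+0.228882+-0.163487=0.6053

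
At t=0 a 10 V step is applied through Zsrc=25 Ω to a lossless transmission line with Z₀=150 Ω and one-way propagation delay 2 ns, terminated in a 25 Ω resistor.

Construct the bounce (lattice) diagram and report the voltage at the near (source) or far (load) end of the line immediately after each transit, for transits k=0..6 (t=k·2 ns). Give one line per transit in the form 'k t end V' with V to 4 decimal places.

0 0 source 8.5714
1 2 load 2.4490
2 4 source 6.8222
3 6 load 3.6985
4 8 source 5.9297
5 10 load 4.3359
6 12 source 5.4743

Γ_L=-0.714286, Γ_S=-0.714286; launch V₁=10·150/175=8.571429
k=0 src: V=8.5714
k=1 load: inc=8.571429, refl=8.571429·-0.714286=-6.1224; V=0.000000+8.571429+-6.122449=2.4490
k=2 src: inc=-6.122449, refl=-6.122449·-0.714286=4.3732; V=8.571429+-6.122449+4.373178=6.8222
k=3 load: inc=4.373178, refl=4.373178·-0.714286=-3.1237; V=2.448980+4.373178+-3.123698=3.6985
k=4 src: inc=-3.123698, refl=-3.123698·-0.714286=2.2312; V=6.822157+-3.123698+2.231213=5.9297
k=5 load: inc=2.231213, refl=2.231213·-0.714286=-1.5937; V=3.698459+2.231213+-1.593724=4.3359
k=6 src: inc=-1.593724, refl=-1.593724·-0.714286=1.1384; V=5.929672+-1.593724+1.138374=5.4743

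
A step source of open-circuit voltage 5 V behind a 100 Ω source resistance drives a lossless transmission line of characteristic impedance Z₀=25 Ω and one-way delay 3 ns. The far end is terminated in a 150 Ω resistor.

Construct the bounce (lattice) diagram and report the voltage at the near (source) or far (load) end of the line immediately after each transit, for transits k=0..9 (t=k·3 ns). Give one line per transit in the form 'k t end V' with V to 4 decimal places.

0 0 source 1.0000
1 3 load 1.7143
2 6 source 2.1429
3 9 load 2.4490
4 12 source 2.6327
5 15 load 2.7638
6 18 source 2.8426
7 21 load 2.8988
8 24 source 2.9325
9 27 load 2.9566

Γ_L=0.714286, Γ_S=0.600000; launch V₁=5·25/125=1.000000
k=0 src: V=1.0000
k=1 load: inc=1.000000, refl=1.000000·0.714286=0.7143; V=0.000000+1.000000+0.714286=1.7143
k=2 src: inc=0.714286, refl=0.714286·0.600000=0.4286; V=1.000000+0.714286+0.428571=2.1429
k=3 load: inc=0.428571, refl=0.428571·0.714286=0.3061; V=1.714286+0.428571+0.306122=2.4490
k=4 src: inc=0.306122, refl=0.306122·0.600000=0.1837; V=2.142857+0.306122+0.183673=2.6327
k=5 load: inc=0.183673, refl=0.183673·0.714286=0.1312; V=2.448980+0.183673+0.131195=2.7638
k=6 src: inc=0.131195, refl=0.131195·0.600000=0.0787; V=2.632653+0.131195+0.078717=2.8426
k=7 load: inc=0.078717, refl=0.078717·0.714286=0.0562; V=2.763848+0.078717+0.056227=2.8988
k=8 src: inc=0.056227, refl=0.056227·0.600000=0.0337; V=2.842566+0.056227+0.033736=2.9325
k=9 load: inc=0.033736, refl=0.033736·0.714286=0.0241; V=2.898792+0.033736+0.024097=2.9566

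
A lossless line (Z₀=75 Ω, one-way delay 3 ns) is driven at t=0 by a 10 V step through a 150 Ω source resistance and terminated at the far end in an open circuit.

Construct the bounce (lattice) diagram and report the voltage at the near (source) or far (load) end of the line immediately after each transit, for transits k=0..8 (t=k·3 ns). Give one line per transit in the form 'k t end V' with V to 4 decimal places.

Γ_L=1.000000, Γ_S=0.333333; launch V₁=10·75/225=3.333333
k=0 src: V=3.3333
k=1 load: inc=3.333333, refl=3.333333·1.000000=3.3333; V=0.000000+3.333333+3.333333=6.6667
k=2 src: inc=3.333333, refl=3.333333·0.333333=1.1111; V=3.333333+3.333333+1.111111=7.7778
k=3 load: inc=1.111111, refl=1.111111·1.000000=1.1111; V=6.666667+1.111111+1.111111=8.8889
k=4 src: inc=1.111111, refl=1.111111·0.333333=0.3704; V=7.777778+1.111111+0.370370=9.2593
k=5 load: inc=0.370370, refl=0.370370·1.000000=0.3704; V=8.888889+0.370370+0.370370=9.6296
k=6 src: inc=0.370370, refl=0.370370·0.333333=0.1235; V=9.259259+0.370370+0.123457=9.7531
k=7 load: inc=0.123457, refl=0.123457·1.000000=0.1235; V=9.629630+0.123457+0.123457=9.8765
k=8 src: inc=0.123457, refl=0.123457·0.333333=0.0412; V=9.753086+0.123457+0.041152=9.9177

0 0 source 3.3333
1 3 load 6.6667
2 6 source 7.7778
3 9 load 8.8889
4 12 source 9.2593
5 15 load 9.6296
6 18 source 9.7531
7 21 load 9.8765
8 24 source 9.9177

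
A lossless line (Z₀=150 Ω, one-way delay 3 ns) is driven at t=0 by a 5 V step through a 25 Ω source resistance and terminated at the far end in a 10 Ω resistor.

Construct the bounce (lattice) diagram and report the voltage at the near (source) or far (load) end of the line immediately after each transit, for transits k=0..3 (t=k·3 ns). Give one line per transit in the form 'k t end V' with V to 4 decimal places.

Γ_L=-0.875000, Γ_S=-0.714286; launch V₁=5·150/175=4.285714
k=0 src: V=4.2857
k=1 load: inc=4.285714, refl=4.285714·-0.875000=-3.7500; V=0.000000+4.285714+-3.750000=0.5357
k=2 src: inc=-3.750000, refl=-3.750000·-0.714286=2.6786; V=4.285714+-3.750000+2.678571=3.2143
k=3 load: inc=2.678571, refl=2.678571·-0.875000=-2.3438; V=0.535714+2.678571+-2.343750=0.8705

0 0 source 4.2857
1 3 load 0.5357
2 6 source 3.2143
3 9 load 0.8705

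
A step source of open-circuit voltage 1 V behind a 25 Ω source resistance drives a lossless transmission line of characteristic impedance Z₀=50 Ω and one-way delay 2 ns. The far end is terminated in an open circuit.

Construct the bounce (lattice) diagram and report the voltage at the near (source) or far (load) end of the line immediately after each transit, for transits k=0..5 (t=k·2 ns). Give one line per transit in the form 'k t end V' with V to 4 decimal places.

0 0 source 0.6667
1 2 load 1.3333
2 4 source 1.1111
3 6 load 0.8889
4 8 source 0.9630
5 10 load 1.0370

Γ_L=1.000000, Γ_S=-0.333333; launch V₁=1·50/75=0.666667
k=0 src: V=0.6667
k=1 load: inc=0.666667, refl=0.666667·1.000000=0.6667; V=0.000000+0.666667+0.666667=1.3333
k=2 src: inc=0.666667, refl=0.666667·-0.333333=-0.2222; V=0.666667+0.666667+-0.222222=1.1111
k=3 load: inc=-0.222222, refl=-0.222222·1.000000=-0.2222; V=1.333333+-0.222222+-0.222222=0.8889
k=4 src: inc=-0.222222, refl=-0.222222·-0.333333=0.0741; V=1.111111+-0.222222+0.074074=0.9630
k=5 load: inc=0.074074, refl=0.074074·1.000000=0.0741; V=0.888889+0.074074+0.074074=1.0370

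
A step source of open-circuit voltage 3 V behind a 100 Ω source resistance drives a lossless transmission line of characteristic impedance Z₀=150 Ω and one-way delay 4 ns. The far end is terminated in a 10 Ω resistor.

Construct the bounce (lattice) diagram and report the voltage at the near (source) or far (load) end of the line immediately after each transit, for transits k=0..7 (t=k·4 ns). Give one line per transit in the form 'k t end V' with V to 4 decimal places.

Γ_L=-0.875000, Γ_S=-0.200000; launch V₁=3·150/250=1.800000
k=0 src: V=1.8000
k=1 load: inc=1.800000, refl=1.800000·-0.875000=-1.5750; V=0.000000+1.800000+-1.575000=0.2250
k=2 src: inc=-1.575000, refl=-1.575000·-0.200000=0.3150; V=1.800000+-1.575000+0.315000=0.5400
k=3 load: inc=0.315000, refl=0.315000·-0.875000=-0.2756; V=0.225000+0.315000+-0.275625=0.2644
k=4 src: inc=-0.275625, refl=-0.275625·-0.200000=0.0551; V=0.540000+-0.275625+0.055125=0.3195
k=5 load: inc=0.055125, refl=0.055125·-0.875000=-0.0482; V=0.264375+0.055125+-0.048234=0.2713
k=6 src: inc=-0.048234, refl=-0.048234·-0.200000=0.0096; V=0.319500+-0.048234+0.009647=0.2809
k=7 load: inc=0.009647, refl=0.009647·-0.875000=-0.0084; V=0.271266+0.009647+-0.008441=0.2725

0 0 source 1.8000
1 4 load 0.2250
2 8 source 0.5400
3 12 load 0.2644
4 16 source 0.3195
5 20 load 0.2713
6 24 source 0.2809
7 28 load 0.2725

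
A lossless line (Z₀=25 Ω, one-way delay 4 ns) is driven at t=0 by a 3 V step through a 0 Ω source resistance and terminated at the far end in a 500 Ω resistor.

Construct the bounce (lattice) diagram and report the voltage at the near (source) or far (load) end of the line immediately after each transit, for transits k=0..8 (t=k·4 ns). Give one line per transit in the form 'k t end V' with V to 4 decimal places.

Γ_L=0.904762, Γ_S=-1.000000; launch V₁=3·25/25=3.000000
k=0 src: V=3.0000
k=1 load: inc=3.000000, refl=3.000000·0.904762=2.7143; V=0.000000+3.000000+2.714286=5.7143
k=2 src: inc=2.714286, refl=2.714286·-1.000000=-2.7143; V=3.000000+2.714286+-2.714286=3.0000
k=3 load: inc=-2.714286, refl=-2.714286·0.904762=-2.4558; V=5.714286+-2.714286+-2.455782=0.5442
k=4 src: inc=-2.455782, refl=-2.455782·-1.000000=2.4558; V=3.000000+-2.455782+2.455782=3.0000
k=5 load: inc=2.455782, refl=2.455782·0.904762=2.2219; V=0.544218+2.455782+2.221898=5.2219
k=6 src: inc=2.221898, refl=2.221898·-1.000000=-2.2219; V=3.000000+2.221898+-2.221898=3.0000
k=7 load: inc=-2.221898, refl=-2.221898·0.904762=-2.0103; V=5.221898+-2.221898+-2.010289=0.9897
k=8 src: inc=-2.010289, refl=-2.010289·-1.000000=2.0103; V=3.000000+-2.010289+2.010289=3.0000

0 0 source 3.0000
1 4 load 5.7143
2 8 source 3.0000
3 12 load 0.5442
4 16 source 3.0000
5 20 load 5.2219
6 24 source 3.0000
7 28 load 0.9897
8 32 source 3.0000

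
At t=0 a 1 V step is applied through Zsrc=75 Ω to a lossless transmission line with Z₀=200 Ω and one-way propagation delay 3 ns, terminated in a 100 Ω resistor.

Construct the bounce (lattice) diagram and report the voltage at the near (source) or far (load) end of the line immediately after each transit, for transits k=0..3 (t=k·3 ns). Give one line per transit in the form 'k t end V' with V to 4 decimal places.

Γ_L=-0.333333, Γ_S=-0.454545; launch V₁=1·200/275=0.727273
k=0 src: V=0.7273
k=1 load: inc=0.727273, refl=0.727273·-0.333333=-0.2424; V=0.000000+0.727273+-0.242424=0.4848
k=2 src: inc=-0.242424, refl=-0.242424·-0.454545=0.1102; V=0.727273+-0.242424+0.110193=0.5950
k=3 load: inc=0.110193, refl=0.110193·-0.333333=-0.0367; V=0.484848+0.110193+-0.036731=0.5583

0 0 source 0.7273
1 3 load 0.4848
2 6 source 0.5950
3 9 load 0.5583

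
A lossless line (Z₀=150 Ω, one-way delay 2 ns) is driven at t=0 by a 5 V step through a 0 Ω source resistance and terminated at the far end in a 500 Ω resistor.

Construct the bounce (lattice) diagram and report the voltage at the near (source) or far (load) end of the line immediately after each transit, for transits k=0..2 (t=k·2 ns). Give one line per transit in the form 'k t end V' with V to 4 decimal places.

Γ_L=0.538462, Γ_S=-1.000000; launch V₁=5·150/150=5.000000
k=0 src: V=5.0000
k=1 load: inc=5.000000, refl=5.000000·0.538462=2.6923; V=0.000000+5.000000+2.692308=7.6923
k=2 src: inc=2.692308, refl=2.692308·-1.000000=-2.6923; V=5.000000+2.692308+-2.692308=5.0000

0 0 source 5.0000
1 2 load 7.6923
2 4 source 5.0000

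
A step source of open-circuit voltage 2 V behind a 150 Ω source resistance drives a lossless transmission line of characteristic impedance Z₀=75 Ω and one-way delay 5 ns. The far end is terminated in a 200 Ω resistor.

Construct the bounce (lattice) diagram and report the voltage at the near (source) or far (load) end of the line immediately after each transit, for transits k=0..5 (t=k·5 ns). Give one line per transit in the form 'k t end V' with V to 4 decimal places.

Γ_L=0.454545, Γ_S=0.333333; launch V₁=2·75/225=0.666667
k=0 src: V=0.6667
k=1 load: inc=0.666667, refl=0.666667·0.454545=0.3030; V=0.000000+0.666667+0.303030=0.9697
k=2 src: inc=0.303030, refl=0.303030·0.333333=0.1010; V=0.666667+0.303030+0.101010=1.0707
k=3 load: inc=0.101010, refl=0.101010·0.454545=0.0459; V=0.969697+0.101010+0.045914=1.1166
k=4 src: inc=0.045914, refl=0.045914·0.333333=0.0153; V=1.070707+0.045914+0.015305=1.1319
k=5 load: inc=0.015305, refl=0.015305·0.454545=0.0070; V=1.116621+0.015305+0.006957=1.1389

0 0 source 0.6667
1 5 load 0.9697
2 10 source 1.0707
3 15 load 1.1166
4 20 source 1.1319
5 25 load 1.1389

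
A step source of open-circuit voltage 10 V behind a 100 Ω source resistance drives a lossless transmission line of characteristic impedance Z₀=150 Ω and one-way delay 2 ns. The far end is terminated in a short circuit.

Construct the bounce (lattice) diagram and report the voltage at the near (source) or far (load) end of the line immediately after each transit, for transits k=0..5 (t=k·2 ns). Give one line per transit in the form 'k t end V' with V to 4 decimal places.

0 0 source 6.0000
1 2 load 0.0000
2 4 source 1.2000
3 6 load 0.0000
4 8 source 0.2400
5 10 load 0.0000

Γ_L=-1.000000, Γ_S=-0.200000; launch V₁=10·150/250=6.000000
k=0 src: V=6.0000
k=1 load: inc=6.000000, refl=6.000000·-1.000000=-6.0000; V=0.000000+6.000000+-6.000000=0.0000
k=2 src: inc=-6.000000, refl=-6.000000·-0.200000=1.2000; V=6.000000+-6.000000+1.200000=1.2000
k=3 load: inc=1.200000, refl=1.200000·-1.000000=-1.2000; V=0.000000+1.200000+-1.200000=0.0000
k=4 src: inc=-1.200000, refl=-1.200000·-0.200000=0.2400; V=1.200000+-1.200000+0.240000=0.2400
k=5 load: inc=0.240000, refl=0.240000·-1.000000=-0.2400; V=0.000000+0.240000+-0.240000=0.0000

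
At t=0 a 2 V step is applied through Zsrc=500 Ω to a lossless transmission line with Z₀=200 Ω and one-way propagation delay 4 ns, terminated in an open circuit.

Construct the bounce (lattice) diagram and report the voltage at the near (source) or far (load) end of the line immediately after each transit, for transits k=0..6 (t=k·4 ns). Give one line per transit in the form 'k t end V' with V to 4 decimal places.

Γ_L=1.000000, Γ_S=0.428571; launch V₁=2·200/700=0.571429
k=0 src: V=0.5714
k=1 load: inc=0.571429, refl=0.571429·1.000000=0.5714; V=0.000000+0.571429+0.571429=1.1429
k=2 src: inc=0.571429, refl=0.571429·0.428571=0.2449; V=0.571429+0.571429+0.244898=1.3878
k=3 load: inc=0.244898, refl=0.244898·1.000000=0.2449; V=1.142857+0.244898+0.244898=1.6327
k=4 src: inc=0.244898, refl=0.244898·0.428571=0.1050; V=1.387755+0.244898+0.104956=1.7376
k=5 load: inc=0.104956, refl=0.104956·1.000000=0.1050; V=1.632653+0.104956+0.104956=1.8426
k=6 src: inc=0.104956, refl=0.104956·0.428571=0.0450; V=1.737609+0.104956+0.044981=1.8875

0 0 source 0.5714
1 4 load 1.1429
2 8 source 1.3878
3 12 load 1.6327
4 16 source 1.7376
5 20 load 1.8426
6 24 source 1.8875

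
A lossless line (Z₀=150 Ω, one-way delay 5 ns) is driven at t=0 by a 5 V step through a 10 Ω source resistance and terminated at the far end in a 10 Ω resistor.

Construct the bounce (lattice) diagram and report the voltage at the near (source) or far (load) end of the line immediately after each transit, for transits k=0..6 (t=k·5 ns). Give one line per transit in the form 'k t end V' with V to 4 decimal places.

Γ_L=-0.875000, Γ_S=-0.875000; launch V₁=5·150/160=4.687500
k=0 src: V=4.6875
k=1 load: inc=4.687500, refl=4.687500·-0.875000=-4.1016; V=0.000000+4.687500+-4.101562=0.5859
k=2 src: inc=-4.101562, refl=-4.101562·-0.875000=3.5889; V=4.687500+-4.101562+3.588867=4.1748
k=3 load: inc=3.588867, refl=3.588867·-0.875000=-3.1403; V=0.585938+3.588867+-3.140259=1.0345
k=4 src: inc=-3.140259, refl=-3.140259·-0.875000=2.7477; V=4.174805+-3.140259+2.747726=3.7823
k=5 load: inc=2.747726, refl=2.747726·-0.875000=-2.4043; V=1.034546+2.747726+-2.404261=1.3780
k=6 src: inc=-2.404261, refl=-2.404261·-0.875000=2.1037; V=3.782272+-2.404261+2.103728=3.4817

0 0 source 4.6875
1 5 load 0.5859
2 10 source 4.1748
3 15 load 1.0345
4 20 source 3.7823
5 25 load 1.3780
6 30 source 3.4817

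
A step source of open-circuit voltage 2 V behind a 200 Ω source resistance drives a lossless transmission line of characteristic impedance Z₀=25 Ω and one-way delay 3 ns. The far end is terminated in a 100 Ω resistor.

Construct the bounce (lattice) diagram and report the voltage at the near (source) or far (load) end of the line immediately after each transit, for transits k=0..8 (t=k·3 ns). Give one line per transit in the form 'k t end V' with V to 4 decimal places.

0 0 source 0.2222
1 3 load 0.3556
2 6 source 0.4593
3 9 load 0.5215
4 12 source 0.5699
5 15 load 0.5989
6 18 source 0.6215
7 21 load 0.6350
8 24 source 0.6456

Γ_L=0.600000, Γ_S=0.777778; launch V₁=2·25/225=0.222222
k=0 src: V=0.2222
k=1 load: inc=0.222222, refl=0.222222·0.600000=0.1333; V=0.000000+0.222222+0.133333=0.3556
k=2 src: inc=0.133333, refl=0.133333·0.777778=0.1037; V=0.222222+0.133333+0.103704=0.4593
k=3 load: inc=0.103704, refl=0.103704·0.600000=0.0622; V=0.355556+0.103704+0.062222=0.5215
k=4 src: inc=0.062222, refl=0.062222·0.777778=0.0484; V=0.459259+0.062222+0.048395=0.5699
k=5 load: inc=0.048395, refl=0.048395·0.600000=0.0290; V=0.521481+0.048395+0.029037=0.5989
k=6 src: inc=0.029037, refl=0.029037·0.777778=0.0226; V=0.569877+0.029037+0.022584=0.6215
k=7 load: inc=0.022584, refl=0.022584·0.600000=0.0136; V=0.598914+0.022584+0.013551=0.6350
k=8 src: inc=0.013551, refl=0.013551·0.777778=0.0105; V=0.621498+0.013551+0.010539=0.6456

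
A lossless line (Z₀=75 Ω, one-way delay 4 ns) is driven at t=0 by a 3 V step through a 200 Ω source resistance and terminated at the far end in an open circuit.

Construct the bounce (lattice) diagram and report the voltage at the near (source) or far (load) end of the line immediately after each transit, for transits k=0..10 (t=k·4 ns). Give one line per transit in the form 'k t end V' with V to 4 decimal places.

Γ_L=1.000000, Γ_S=0.454545; launch V₁=3·75/275=0.818182
k=0 src: V=0.8182
k=1 load: inc=0.818182, refl=0.818182·1.000000=0.8182; V=0.000000+0.818182+0.818182=1.6364
k=2 src: inc=0.818182, refl=0.818182·0.454545=0.3719; V=0.818182+0.818182+0.371901=2.0083
k=3 load: inc=0.371901, refl=0.371901·1.000000=0.3719; V=1.636364+0.371901+0.371901=2.3802
k=4 src: inc=0.371901, refl=0.371901·0.454545=0.1690; V=2.008264+0.371901+0.169046=2.5492
k=5 load: inc=0.169046, refl=0.169046·1.000000=0.1690; V=2.380165+0.169046+0.169046=2.7183
k=6 src: inc=0.169046, refl=0.169046·0.454545=0.0768; V=2.549211+0.169046+0.076839=2.7951
k=7 load: inc=0.076839, refl=0.076839·1.000000=0.0768; V=2.718257+0.076839+0.076839=2.8719
k=8 src: inc=0.076839, refl=0.076839·0.454545=0.0349; V=2.795096+0.076839+0.034927=2.9069
k=9 load: inc=0.034927, refl=0.034927·1.000000=0.0349; V=2.871935+0.034927+0.034927=2.9418
k=10 src: inc=0.034927, refl=0.034927·0.454545=0.0159; V=2.906862+0.034927+0.015876=2.9577

0 0 source 0.8182
1 4 load 1.6364
2 8 source 2.0083
3 12 load 2.3802
4 16 source 2.5492
5 20 load 2.7183
6 24 source 2.7951
7 28 load 2.8719
8 32 source 2.9069
9 36 load 2.9418
10 40 source 2.9577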